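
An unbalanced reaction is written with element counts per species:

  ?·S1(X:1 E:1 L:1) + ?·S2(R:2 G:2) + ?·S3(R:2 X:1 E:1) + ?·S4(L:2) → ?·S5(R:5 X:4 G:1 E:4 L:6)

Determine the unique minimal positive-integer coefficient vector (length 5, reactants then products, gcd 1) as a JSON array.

R: 4·0+1·2+4·2+4·0 = 10 | 2·5 = 10
X: 4·1+1·0+4·1+4·0 = 8 | 2·4 = 8
G: 4·0+1·2+4·0+4·0 = 2 | 2·1 = 2
E: 4·1+1·0+4·1+4·0 = 8 | 2·4 = 8
L: 4·1+1·0+4·0+4·2 = 12 | 2·6 = 12
gcd(4,1,4,4,2) = 1

Coefficients: [4, 1, 4, 4, 2]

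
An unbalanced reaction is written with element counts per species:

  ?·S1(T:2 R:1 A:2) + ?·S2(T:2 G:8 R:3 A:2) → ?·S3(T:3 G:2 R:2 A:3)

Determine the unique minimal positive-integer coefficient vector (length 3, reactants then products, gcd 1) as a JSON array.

T: 5·2+1·2 = 12 | 4·3 = 12
G: 5·0+1·8 = 8 | 4·2 = 8
R: 5·1+1·3 = 8 | 4·2 = 8
A: 5·2+1·2 = 12 | 4·3 = 12
gcd(5,1,4) = 1

Coefficients: [5, 1, 4]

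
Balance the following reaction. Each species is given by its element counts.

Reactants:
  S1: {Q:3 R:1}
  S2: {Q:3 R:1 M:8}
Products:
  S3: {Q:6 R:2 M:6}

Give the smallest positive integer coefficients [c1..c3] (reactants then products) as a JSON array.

Coefficients: [5, 3, 4]

Q: 5·3+3·3 = 24 | 4·6 = 24
R: 5·1+3·1 = 8 | 4·2 = 8
M: 5·0+3·8 = 24 | 4·6 = 24
gcd(5,3,4) = 1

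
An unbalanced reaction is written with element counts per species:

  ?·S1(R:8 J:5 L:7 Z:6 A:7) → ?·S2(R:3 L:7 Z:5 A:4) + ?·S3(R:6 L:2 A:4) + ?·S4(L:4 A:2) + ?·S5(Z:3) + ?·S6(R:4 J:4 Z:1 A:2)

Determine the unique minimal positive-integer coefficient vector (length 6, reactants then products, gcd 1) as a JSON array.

R: 4·8 = 32 | 2·3+1·6+3·0+3·0+5·4 = 32
J: 4·5 = 20 | 2·0+1·0+3·0+3·0+5·4 = 20
L: 4·7 = 28 | 2·7+1·2+3·4+3·0+5·0 = 28
Z: 4·6 = 24 | 2·5+1·0+3·0+3·3+5·1 = 24
A: 4·7 = 28 | 2·4+1·4+3·2+3·0+5·2 = 28
gcd(4,2,1,3,3,5) = 1

Coefficients: [4, 2, 1, 3, 3, 5]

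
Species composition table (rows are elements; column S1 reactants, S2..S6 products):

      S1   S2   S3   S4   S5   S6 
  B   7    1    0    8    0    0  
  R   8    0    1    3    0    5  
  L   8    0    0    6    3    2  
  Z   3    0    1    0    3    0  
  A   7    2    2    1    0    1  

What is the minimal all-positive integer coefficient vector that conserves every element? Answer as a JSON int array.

Coefficients: [3, 5, 3, 2, 2, 3]

B: 3·7 = 21 | 5·1+3·0+2·8+2·0+3·0 = 21
R: 3·8 = 24 | 5·0+3·1+2·3+2·0+3·5 = 24
L: 3·8 = 24 | 5·0+3·0+2·6+2·3+3·2 = 24
Z: 3·3 = 9 | 5·0+3·1+2·0+2·3+3·0 = 9
A: 3·7 = 21 | 5·2+3·2+2·1+2·0+3·1 = 21
gcd(3,5,3,2,2,3) = 1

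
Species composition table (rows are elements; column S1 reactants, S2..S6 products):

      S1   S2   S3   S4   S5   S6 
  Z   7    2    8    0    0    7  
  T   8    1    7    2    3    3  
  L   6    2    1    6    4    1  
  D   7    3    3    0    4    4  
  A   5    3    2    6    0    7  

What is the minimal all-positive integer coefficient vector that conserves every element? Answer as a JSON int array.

Coefficients: [5, 2, 3, 1, 4, 1]

Z: 5·7 = 35 | 2·2+3·8+1·0+4·0+1·7 = 35
T: 5·8 = 40 | 2·1+3·7+1·2+4·3+1·3 = 40
L: 5·6 = 30 | 2·2+3·1+1·6+4·4+1·1 = 30
D: 5·7 = 35 | 2·3+3·3+1·0+4·4+1·4 = 35
A: 5·5 = 25 | 2·3+3·2+1·6+4·0+1·7 = 25
gcd(5,2,3,1,4,1) = 1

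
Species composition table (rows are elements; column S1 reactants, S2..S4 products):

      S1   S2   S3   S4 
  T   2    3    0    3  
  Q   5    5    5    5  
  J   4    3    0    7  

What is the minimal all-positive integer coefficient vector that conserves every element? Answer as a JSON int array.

T: 6·2 = 12 | 1·3+2·0+3·3 = 12
Q: 6·5 = 30 | 1·5+2·5+3·5 = 30
J: 6·4 = 24 | 1·3+2·0+3·7 = 24
gcd(6,1,2,3) = 1

Coefficients: [6, 1, 2, 3]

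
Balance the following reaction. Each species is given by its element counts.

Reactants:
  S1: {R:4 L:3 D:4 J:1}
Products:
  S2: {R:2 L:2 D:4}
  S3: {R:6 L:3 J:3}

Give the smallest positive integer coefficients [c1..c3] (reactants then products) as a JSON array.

Coefficients: [3, 3, 1]

R: 3·4 = 12 | 3·2+1·6 = 12
L: 3·3 = 9 | 3·2+1·3 = 9
D: 3·4 = 12 | 3·4+1·0 = 12
J: 3·1 = 3 | 3·0+1·3 = 3
gcd(3,3,1) = 1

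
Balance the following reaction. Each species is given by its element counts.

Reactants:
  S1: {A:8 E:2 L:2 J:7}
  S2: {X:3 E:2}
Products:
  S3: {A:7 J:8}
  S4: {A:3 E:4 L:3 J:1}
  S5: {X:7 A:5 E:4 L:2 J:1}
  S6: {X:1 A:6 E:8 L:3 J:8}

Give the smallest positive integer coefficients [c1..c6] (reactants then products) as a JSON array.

X: 5·0+5·3 = 15 | 3·0+1·0+2·7+1·1 = 15
A: 5·8+5·0 = 40 | 3·7+1·3+2·5+1·6 = 40
E: 5·2+5·2 = 20 | 3·0+1·4+2·4+1·8 = 20
L: 5·2+5·0 = 10 | 3·0+1·3+2·2+1·3 = 10
J: 5·7+5·0 = 35 | 3·8+1·1+2·1+1·8 = 35
gcd(5,5,3,1,2,1) = 1

Coefficients: [5, 5, 3, 1, 2, 1]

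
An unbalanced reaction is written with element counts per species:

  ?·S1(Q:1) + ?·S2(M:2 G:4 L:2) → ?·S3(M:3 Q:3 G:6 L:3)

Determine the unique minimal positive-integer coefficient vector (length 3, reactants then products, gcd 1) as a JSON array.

Coefficients: [6, 3, 2]

M: 6·0+3·2 = 6 | 2·3 = 6
Q: 6·1+3·0 = 6 | 2·3 = 6
G: 6·0+3·4 = 12 | 2·6 = 12
L: 6·0+3·2 = 6 | 2·3 = 6
gcd(6,3,2) = 1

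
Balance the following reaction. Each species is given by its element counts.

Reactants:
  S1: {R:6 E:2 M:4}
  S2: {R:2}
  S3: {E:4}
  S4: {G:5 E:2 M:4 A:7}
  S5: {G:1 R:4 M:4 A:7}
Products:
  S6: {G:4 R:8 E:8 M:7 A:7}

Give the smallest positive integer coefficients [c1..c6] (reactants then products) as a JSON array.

Coefficients: [3, 5, 5, 3, 1, 4]

G: 3·0+5·0+5·0+3·5+1·1 = 16 | 4·4 = 16
R: 3·6+5·2+5·0+3·0+1·4 = 32 | 4·8 = 32
E: 3·2+5·0+5·4+3·2+1·0 = 32 | 4·8 = 32
M: 3·4+5·0+5·0+3·4+1·4 = 28 | 4·7 = 28
A: 3·0+5·0+5·0+3·7+1·7 = 28 | 4·7 = 28
gcd(3,5,5,3,1,4) = 1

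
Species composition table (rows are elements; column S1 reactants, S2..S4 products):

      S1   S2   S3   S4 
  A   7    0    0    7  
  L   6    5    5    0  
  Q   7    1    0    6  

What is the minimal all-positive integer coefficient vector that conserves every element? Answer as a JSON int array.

A: 5·7 = 35 | 5·0+1·0+5·7 = 35
L: 5·6 = 30 | 5·5+1·5+5·0 = 30
Q: 5·7 = 35 | 5·1+1·0+5·6 = 35
gcd(5,5,1,5) = 1

Coefficients: [5, 5, 1, 5]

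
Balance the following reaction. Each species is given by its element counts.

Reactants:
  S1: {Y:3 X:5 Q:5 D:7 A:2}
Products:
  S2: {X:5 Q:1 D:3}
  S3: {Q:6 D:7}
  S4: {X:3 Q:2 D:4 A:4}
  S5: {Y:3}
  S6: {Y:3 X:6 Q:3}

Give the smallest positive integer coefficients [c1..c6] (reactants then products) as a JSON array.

Y: 6·3 = 18 | 3·0+3·0+3·0+5·3+1·3 = 18
X: 6·5 = 30 | 3·5+3·0+3·3+5·0+1·6 = 30
Q: 6·5 = 30 | 3·1+3·6+3·2+5·0+1·3 = 30
D: 6·7 = 42 | 3·3+3·7+3·4+5·0+1·0 = 42
A: 6·2 = 12 | 3·0+3·0+3·4+5·0+1·0 = 12
gcd(6,3,3,3,5,1) = 1

Coefficients: [6, 3, 3, 3, 5, 1]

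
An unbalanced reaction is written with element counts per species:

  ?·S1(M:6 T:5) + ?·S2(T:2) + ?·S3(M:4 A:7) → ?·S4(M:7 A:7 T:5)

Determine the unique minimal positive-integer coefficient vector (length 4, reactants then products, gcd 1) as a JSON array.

M: 2·6+5·0+4·4 = 28 | 4·7 = 28
A: 2·0+5·0+4·7 = 28 | 4·7 = 28
T: 2·5+5·2+4·0 = 20 | 4·5 = 20
gcd(2,5,4,4) = 1

Coefficients: [2, 5, 4, 4]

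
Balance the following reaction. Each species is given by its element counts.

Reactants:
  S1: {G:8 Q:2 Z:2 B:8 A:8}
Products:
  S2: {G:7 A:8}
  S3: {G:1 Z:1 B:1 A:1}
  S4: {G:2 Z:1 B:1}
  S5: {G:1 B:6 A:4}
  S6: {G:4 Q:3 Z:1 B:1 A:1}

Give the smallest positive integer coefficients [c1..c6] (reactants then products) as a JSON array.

G: 3·8 = 24 | 1·7+2·1+2·2+3·1+2·4 = 24
Q: 3·2 = 6 | 1·0+2·0+2·0+3·0+2·3 = 6
Z: 3·2 = 6 | 1·0+2·1+2·1+3·0+2·1 = 6
B: 3·8 = 24 | 1·0+2·1+2·1+3·6+2·1 = 24
A: 3·8 = 24 | 1·8+2·1+2·0+3·4+2·1 = 24
gcd(3,1,2,2,3,2) = 1

Coefficients: [3, 1, 2, 2, 3, 2]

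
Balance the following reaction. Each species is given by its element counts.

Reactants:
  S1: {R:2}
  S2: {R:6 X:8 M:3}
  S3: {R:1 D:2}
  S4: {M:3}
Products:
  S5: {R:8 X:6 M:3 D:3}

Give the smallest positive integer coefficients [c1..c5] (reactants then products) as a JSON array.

R: 4·2+3·6+6·1+1·0 = 32 | 4·8 = 32
X: 4·0+3·8+6·0+1·0 = 24 | 4·6 = 24
M: 4·0+3·3+6·0+1·3 = 12 | 4·3 = 12
D: 4·0+3·0+6·2+1·0 = 12 | 4·3 = 12
gcd(4,3,6,1,4) = 1

Coefficients: [4, 3, 6, 1, 4]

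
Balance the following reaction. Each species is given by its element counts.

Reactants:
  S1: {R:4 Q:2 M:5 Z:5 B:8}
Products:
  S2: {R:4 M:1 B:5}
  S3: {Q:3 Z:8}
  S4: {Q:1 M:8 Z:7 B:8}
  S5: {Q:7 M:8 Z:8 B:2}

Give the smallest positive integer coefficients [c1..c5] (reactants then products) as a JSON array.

R: 6·4 = 24 | 6·4+1·0+2·0+1·0 = 24
Q: 6·2 = 12 | 6·0+1·3+2·1+1·7 = 12
M: 6·5 = 30 | 6·1+1·0+2·8+1·8 = 30
Z: 6·5 = 30 | 6·0+1·8+2·7+1·8 = 30
B: 6·8 = 48 | 6·5+1·0+2·8+1·2 = 48
gcd(6,6,1,2,1) = 1

Coefficients: [6, 6, 1, 2, 1]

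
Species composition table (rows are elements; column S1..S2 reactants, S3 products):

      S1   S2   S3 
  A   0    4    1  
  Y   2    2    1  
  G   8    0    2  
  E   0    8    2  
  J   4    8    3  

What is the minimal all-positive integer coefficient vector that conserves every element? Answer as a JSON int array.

A: 1·0+1·4 = 4 | 4·1 = 4
Y: 1·2+1·2 = 4 | 4·1 = 4
G: 1·8+1·0 = 8 | 4·2 = 8
E: 1·0+1·8 = 8 | 4·2 = 8
J: 1·4+1·8 = 12 | 4·3 = 12
gcd(1,1,4) = 1

Coefficients: [1, 1, 4]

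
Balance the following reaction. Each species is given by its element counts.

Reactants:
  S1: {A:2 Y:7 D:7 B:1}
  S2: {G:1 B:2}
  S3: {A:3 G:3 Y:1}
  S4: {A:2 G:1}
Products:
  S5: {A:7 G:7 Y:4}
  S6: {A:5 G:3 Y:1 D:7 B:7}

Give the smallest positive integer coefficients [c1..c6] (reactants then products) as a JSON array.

A: 1·2+3·0+6·3+3·2 = 26 | 3·7+1·5 = 26
G: 1·0+3·1+6·3+3·1 = 24 | 3·7+1·3 = 24
Y: 1·7+3·0+6·1+3·0 = 13 | 3·4+1·1 = 13
D: 1·7+3·0+6·0+3·0 = 7 | 3·0+1·7 = 7
B: 1·1+3·2+6·0+3·0 = 7 | 3·0+1·7 = 7
gcd(1,3,6,3,3,1) = 1

Coefficients: [1, 3, 6, 3, 3, 1]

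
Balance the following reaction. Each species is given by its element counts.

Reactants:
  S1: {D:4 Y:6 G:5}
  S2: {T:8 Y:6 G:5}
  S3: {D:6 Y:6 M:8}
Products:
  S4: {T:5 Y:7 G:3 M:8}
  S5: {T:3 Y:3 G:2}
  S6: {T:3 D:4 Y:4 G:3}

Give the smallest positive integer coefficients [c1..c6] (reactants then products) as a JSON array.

Coefficients: [1, 5, 2, 2, 6, 4]

T: 1·0+5·8+2·0 = 40 | 2·5+6·3+4·3 = 40
D: 1·4+5·0+2·6 = 16 | 2·0+6·0+4·4 = 16
Y: 1·6+5·6+2·6 = 48 | 2·7+6·3+4·4 = 48
G: 1·5+5·5+2·0 = 30 | 2·3+6·2+4·3 = 30
M: 1·0+5·0+2·8 = 16 | 2·8+6·0+4·0 = 16
gcd(1,5,2,2,6,4) = 1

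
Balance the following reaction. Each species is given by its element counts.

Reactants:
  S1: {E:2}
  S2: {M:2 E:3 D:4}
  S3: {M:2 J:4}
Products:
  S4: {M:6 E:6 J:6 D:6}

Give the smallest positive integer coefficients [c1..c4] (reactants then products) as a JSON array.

M: 3·0+6·2+6·2 = 24 | 4·6 = 24
E: 3·2+6·3+6·0 = 24 | 4·6 = 24
J: 3·0+6·0+6·4 = 24 | 4·6 = 24
D: 3·0+6·4+6·0 = 24 | 4·6 = 24
gcd(3,6,6,4) = 1

Coefficients: [3, 6, 6, 4]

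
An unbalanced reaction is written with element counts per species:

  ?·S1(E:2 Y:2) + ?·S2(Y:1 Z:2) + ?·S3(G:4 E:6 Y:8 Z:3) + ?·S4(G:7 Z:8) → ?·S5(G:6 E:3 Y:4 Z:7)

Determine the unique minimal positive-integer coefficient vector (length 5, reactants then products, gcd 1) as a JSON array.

G: 3·0+2·0+2·4+4·7 = 36 | 6·6 = 36
E: 3·2+2·0+2·6+4·0 = 18 | 6·3 = 18
Y: 3·2+2·1+2·8+4·0 = 24 | 6·4 = 24
Z: 3·0+2·2+2·3+4·8 = 42 | 6·7 = 42
gcd(3,2,2,4,6) = 1

Coefficients: [3, 2, 2, 4, 6]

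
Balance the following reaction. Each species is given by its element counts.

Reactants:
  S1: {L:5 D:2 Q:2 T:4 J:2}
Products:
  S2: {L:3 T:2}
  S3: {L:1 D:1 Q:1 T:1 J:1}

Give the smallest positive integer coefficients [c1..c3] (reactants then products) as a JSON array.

Coefficients: [1, 1, 2]

L: 1·5 = 5 | 1·3+2·1 = 5
D: 1·2 = 2 | 1·0+2·1 = 2
Q: 1·2 = 2 | 1·0+2·1 = 2
T: 1·4 = 4 | 1·2+2·1 = 4
J: 1·2 = 2 | 1·0+2·1 = 2
gcd(1,1,2) = 1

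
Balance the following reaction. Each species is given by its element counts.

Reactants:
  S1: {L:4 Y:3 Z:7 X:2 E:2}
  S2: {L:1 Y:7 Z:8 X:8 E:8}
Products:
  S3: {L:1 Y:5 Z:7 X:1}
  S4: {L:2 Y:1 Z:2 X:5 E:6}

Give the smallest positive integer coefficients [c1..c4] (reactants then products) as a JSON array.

Coefficients: [3, 3, 5, 5]

L: 3·4+3·1 = 15 | 5·1+5·2 = 15
Y: 3·3+3·7 = 30 | 5·5+5·1 = 30
Z: 3·7+3·8 = 45 | 5·7+5·2 = 45
X: 3·2+3·8 = 30 | 5·1+5·5 = 30
E: 3·2+3·8 = 30 | 5·0+5·6 = 30
gcd(3,3,5,5) = 1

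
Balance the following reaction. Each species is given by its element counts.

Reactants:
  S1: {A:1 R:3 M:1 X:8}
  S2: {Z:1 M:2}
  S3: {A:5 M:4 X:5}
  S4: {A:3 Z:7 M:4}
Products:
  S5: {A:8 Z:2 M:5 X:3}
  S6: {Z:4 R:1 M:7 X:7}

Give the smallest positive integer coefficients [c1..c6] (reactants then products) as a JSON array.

A: 1·1+6·0+5·5+2·3 = 32 | 4·8+3·0 = 32
Z: 1·0+6·1+5·0+2·7 = 20 | 4·2+3·4 = 20
R: 1·3+6·0+5·0+2·0 = 3 | 4·0+3·1 = 3
M: 1·1+6·2+5·4+2·4 = 41 | 4·5+3·7 = 41
X: 1·8+6·0+5·5+2·0 = 33 | 4·3+3·7 = 33
gcd(1,6,5,2,4,3) = 1

Coefficients: [1, 6, 5, 2, 4, 3]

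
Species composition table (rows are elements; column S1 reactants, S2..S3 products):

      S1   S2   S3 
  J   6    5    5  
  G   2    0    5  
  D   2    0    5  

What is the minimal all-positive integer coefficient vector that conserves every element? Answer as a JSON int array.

J: 5·6 = 30 | 4·5+2·5 = 30
G: 5·2 = 10 | 4·0+2·5 = 10
D: 5·2 = 10 | 4·0+2·5 = 10
gcd(5,4,2) = 1

Coefficients: [5, 4, 2]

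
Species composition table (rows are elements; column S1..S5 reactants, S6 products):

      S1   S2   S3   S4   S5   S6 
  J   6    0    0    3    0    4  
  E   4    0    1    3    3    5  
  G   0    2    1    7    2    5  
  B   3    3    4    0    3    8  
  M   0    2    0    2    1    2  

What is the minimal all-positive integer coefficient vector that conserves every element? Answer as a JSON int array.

Coefficients: [3, 3, 6, 2, 2, 6]

J: 3·6+3·0+6·0+2·3+2·0 = 24 | 6·4 = 24
E: 3·4+3·0+6·1+2·3+2·3 = 30 | 6·5 = 30
G: 3·0+3·2+6·1+2·7+2·2 = 30 | 6·5 = 30
B: 3·3+3·3+6·4+2·0+2·3 = 48 | 6·8 = 48
M: 3·0+3·2+6·0+2·2+2·1 = 12 | 6·2 = 12
gcd(3,3,6,2,2,6) = 1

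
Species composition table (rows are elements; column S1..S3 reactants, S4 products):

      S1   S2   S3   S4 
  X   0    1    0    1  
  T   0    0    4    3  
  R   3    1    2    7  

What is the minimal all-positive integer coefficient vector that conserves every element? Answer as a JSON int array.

Coefficients: [6, 4, 3, 4]

X: 6·0+4·1+3·0 = 4 | 4·1 = 4
T: 6·0+4·0+3·4 = 12 | 4·3 = 12
R: 6·3+4·1+3·2 = 28 | 4·7 = 28
gcd(6,4,3,4) = 1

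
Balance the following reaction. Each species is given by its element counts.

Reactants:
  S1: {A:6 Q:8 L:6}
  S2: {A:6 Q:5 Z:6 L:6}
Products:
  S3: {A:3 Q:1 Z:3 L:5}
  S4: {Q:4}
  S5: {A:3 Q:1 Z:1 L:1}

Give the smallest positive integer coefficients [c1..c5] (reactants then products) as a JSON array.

A: 1·6+2·6 = 18 | 3·3+3·0+3·3 = 18
Q: 1·8+2·5 = 18 | 3·1+3·4+3·1 = 18
Z: 1·0+2·6 = 12 | 3·3+3·0+3·1 = 12
L: 1·6+2·6 = 18 | 3·5+3·0+3·1 = 18
gcd(1,2,3,3,3) = 1

Coefficients: [1, 2, 3, 3, 3]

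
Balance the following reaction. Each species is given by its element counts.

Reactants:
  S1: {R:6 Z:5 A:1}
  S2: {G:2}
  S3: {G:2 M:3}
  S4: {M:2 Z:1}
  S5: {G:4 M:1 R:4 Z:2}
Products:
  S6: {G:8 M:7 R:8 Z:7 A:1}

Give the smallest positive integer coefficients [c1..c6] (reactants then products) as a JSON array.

G: 2·0+3·2+3·2+2·0+1·4 = 16 | 2·8 = 16
M: 2·0+3·0+3·3+2·2+1·1 = 14 | 2·7 = 14
R: 2·6+3·0+3·0+2·0+1·4 = 16 | 2·8 = 16
Z: 2·5+3·0+3·0+2·1+1·2 = 14 | 2·7 = 14
A: 2·1+3·0+3·0+2·0+1·0 = 2 | 2·1 = 2
gcd(2,3,3,2,1,2) = 1

Coefficients: [2, 3, 3, 2, 1, 2]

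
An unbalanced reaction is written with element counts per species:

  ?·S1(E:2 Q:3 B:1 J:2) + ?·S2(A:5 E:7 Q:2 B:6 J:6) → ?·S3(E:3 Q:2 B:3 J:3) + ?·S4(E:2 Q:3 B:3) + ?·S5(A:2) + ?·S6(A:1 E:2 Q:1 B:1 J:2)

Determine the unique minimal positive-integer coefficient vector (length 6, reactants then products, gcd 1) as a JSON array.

Coefficients: [3, 2, 2, 1, 2, 6]

A: 3·0+2·5 = 10 | 2·0+1·0+2·2+6·1 = 10
E: 3·2+2·7 = 20 | 2·3+1·2+2·0+6·2 = 20
Q: 3·3+2·2 = 13 | 2·2+1·3+2·0+6·1 = 13
B: 3·1+2·6 = 15 | 2·3+1·3+2·0+6·1 = 15
J: 3·2+2·6 = 18 | 2·3+1·0+2·0+6·2 = 18
gcd(3,2,2,1,2,6) = 1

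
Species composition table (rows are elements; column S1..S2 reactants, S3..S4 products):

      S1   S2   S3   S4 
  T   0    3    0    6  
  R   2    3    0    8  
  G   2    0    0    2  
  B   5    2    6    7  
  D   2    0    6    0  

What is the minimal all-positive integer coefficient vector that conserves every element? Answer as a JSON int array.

T: 3·0+6·3 = 18 | 1·0+3·6 = 18
R: 3·2+6·3 = 24 | 1·0+3·8 = 24
G: 3·2+6·0 = 6 | 1·0+3·2 = 6
B: 3·5+6·2 = 27 | 1·6+3·7 = 27
D: 3·2+6·0 = 6 | 1·6+3·0 = 6
gcd(3,6,1,3) = 1

Coefficients: [3, 6, 1, 3]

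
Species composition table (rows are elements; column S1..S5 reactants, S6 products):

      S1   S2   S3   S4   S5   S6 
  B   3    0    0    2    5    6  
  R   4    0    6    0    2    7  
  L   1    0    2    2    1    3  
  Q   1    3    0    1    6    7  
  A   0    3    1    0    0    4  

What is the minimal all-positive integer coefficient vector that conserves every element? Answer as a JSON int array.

Coefficients: [5, 5, 1, 2, 1, 4]

B: 5·3+5·0+1·0+2·2+1·5 = 24 | 4·6 = 24
R: 5·4+5·0+1·6+2·0+1·2 = 28 | 4·7 = 28
L: 5·1+5·0+1·2+2·2+1·1 = 12 | 4·3 = 12
Q: 5·1+5·3+1·0+2·1+1·6 = 28 | 4·7 = 28
A: 5·0+5·3+1·1+2·0+1·0 = 16 | 4·4 = 16
gcd(5,5,1,2,1,4) = 1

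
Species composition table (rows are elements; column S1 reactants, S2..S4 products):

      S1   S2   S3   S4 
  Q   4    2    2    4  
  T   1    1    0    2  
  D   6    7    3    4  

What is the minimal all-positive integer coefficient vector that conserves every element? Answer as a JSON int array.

Coefficients: [5, 1, 5, 2]

Q: 5·4 = 20 | 1·2+5·2+2·4 = 20
T: 5·1 = 5 | 1·1+5·0+2·2 = 5
D: 5·6 = 30 | 1·7+5·3+2·4 = 30
gcd(5,1,5,2) = 1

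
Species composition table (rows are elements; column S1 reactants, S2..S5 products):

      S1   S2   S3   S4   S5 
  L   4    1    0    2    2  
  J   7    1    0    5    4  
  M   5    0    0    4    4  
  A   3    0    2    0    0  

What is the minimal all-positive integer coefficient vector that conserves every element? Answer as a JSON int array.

Coefficients: [4, 6, 6, 2, 3]

L: 4·4 = 16 | 6·1+6·0+2·2+3·2 = 16
J: 4·7 = 28 | 6·1+6·0+2·5+3·4 = 28
M: 4·5 = 20 | 6·0+6·0+2·4+3·4 = 20
A: 4·3 = 12 | 6·0+6·2+2·0+3·0 = 12
gcd(4,6,6,2,3) = 1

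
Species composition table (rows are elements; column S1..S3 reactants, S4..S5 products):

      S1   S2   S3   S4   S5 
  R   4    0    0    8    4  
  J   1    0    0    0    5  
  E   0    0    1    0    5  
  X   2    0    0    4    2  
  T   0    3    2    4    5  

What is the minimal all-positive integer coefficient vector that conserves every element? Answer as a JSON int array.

R: 5·4+1·0+5·0 = 20 | 2·8+1·4 = 20
J: 5·1+1·0+5·0 = 5 | 2·0+1·5 = 5
E: 5·0+1·0+5·1 = 5 | 2·0+1·5 = 5
X: 5·2+1·0+5·0 = 10 | 2·4+1·2 = 10
T: 5·0+1·3+5·2 = 13 | 2·4+1·5 = 13
gcd(5,1,5,2,1) = 1

Coefficients: [5, 1, 5, 2, 1]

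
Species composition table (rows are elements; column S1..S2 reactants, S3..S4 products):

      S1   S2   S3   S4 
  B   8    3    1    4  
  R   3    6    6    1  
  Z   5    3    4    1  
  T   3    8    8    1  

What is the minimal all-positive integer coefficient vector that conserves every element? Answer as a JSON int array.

Coefficients: [1, 2, 2, 3]

B: 1·8+2·3 = 14 | 2·1+3·4 = 14
R: 1·3+2·6 = 15 | 2·6+3·1 = 15
Z: 1·5+2·3 = 11 | 2·4+3·1 = 11
T: 1·3+2·8 = 19 | 2·8+3·1 = 19
gcd(1,2,2,3) = 1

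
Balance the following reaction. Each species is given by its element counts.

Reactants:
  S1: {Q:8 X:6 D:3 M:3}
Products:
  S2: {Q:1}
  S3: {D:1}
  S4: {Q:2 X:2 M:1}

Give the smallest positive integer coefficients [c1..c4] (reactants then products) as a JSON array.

Coefficients: [1, 2, 3, 3]

Q: 1·8 = 8 | 2·1+3·0+3·2 = 8
X: 1·6 = 6 | 2·0+3·0+3·2 = 6
D: 1·3 = 3 | 2·0+3·1+3·0 = 3
M: 1·3 = 3 | 2·0+3·0+3·1 = 3
gcd(1,2,3,3) = 1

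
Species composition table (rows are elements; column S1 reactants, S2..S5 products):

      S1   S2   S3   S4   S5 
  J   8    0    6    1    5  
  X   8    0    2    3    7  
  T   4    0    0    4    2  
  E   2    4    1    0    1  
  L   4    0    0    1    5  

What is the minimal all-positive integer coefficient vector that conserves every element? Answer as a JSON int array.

Coefficients: [6, 1, 4, 4, 4]

J: 6·8 = 48 | 1·0+4·6+4·1+4·5 = 48
X: 6·8 = 48 | 1·0+4·2+4·3+4·7 = 48
T: 6·4 = 24 | 1·0+4·0+4·4+4·2 = 24
E: 6·2 = 12 | 1·4+4·1+4·0+4·1 = 12
L: 6·4 = 24 | 1·0+4·0+4·1+4·5 = 24
gcd(6,1,4,4,4) = 1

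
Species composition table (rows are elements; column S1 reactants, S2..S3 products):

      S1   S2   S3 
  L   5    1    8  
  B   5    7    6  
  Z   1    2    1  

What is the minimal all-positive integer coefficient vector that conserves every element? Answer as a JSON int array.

L: 5·5 = 25 | 1·1+3·8 = 25
B: 5·5 = 25 | 1·7+3·6 = 25
Z: 5·1 = 5 | 1·2+3·1 = 5
gcd(5,1,3) = 1

Coefficients: [5, 1, 3]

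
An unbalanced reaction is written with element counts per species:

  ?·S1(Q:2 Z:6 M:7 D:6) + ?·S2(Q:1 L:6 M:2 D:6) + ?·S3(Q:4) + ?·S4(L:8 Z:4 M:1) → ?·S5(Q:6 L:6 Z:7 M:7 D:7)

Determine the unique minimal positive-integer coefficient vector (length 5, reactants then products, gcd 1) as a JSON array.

Coefficients: [5, 2, 6, 3, 6]

Q: 5·2+2·1+6·4+3·0 = 36 | 6·6 = 36
L: 5·0+2·6+6·0+3·8 = 36 | 6·6 = 36
Z: 5·6+2·0+6·0+3·4 = 42 | 6·7 = 42
M: 5·7+2·2+6·0+3·1 = 42 | 6·7 = 42
D: 5·6+2·6+6·0+3·0 = 42 | 6·7 = 42
gcd(5,2,6,3,6) = 1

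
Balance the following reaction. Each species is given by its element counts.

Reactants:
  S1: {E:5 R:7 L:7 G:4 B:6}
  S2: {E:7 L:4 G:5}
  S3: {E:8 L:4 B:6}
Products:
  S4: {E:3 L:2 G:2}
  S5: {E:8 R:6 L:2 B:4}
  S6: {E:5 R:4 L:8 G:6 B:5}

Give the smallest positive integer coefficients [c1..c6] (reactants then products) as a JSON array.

Coefficients: [6, 4, 1, 4, 3, 6]

E: 6·5+4·7+1·8 = 66 | 4·3+3·8+6·5 = 66
R: 6·7+4·0+1·0 = 42 | 4·0+3·6+6·4 = 42
L: 6·7+4·4+1·4 = 62 | 4·2+3·2+6·8 = 62
G: 6·4+4·5+1·0 = 44 | 4·2+3·0+6·6 = 44
B: 6·6+4·0+1·6 = 42 | 4·0+3·4+6·5 = 42
gcd(6,4,1,4,3,6) = 1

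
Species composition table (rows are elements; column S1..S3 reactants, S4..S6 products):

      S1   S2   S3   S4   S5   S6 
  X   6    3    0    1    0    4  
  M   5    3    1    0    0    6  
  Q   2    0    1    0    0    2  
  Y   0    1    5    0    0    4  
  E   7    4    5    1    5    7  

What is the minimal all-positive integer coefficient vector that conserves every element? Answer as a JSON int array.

X: 2·6+2·3+2·0 = 18 | 6·1+1·0+3·4 = 18
M: 2·5+2·3+2·1 = 18 | 6·0+1·0+3·6 = 18
Q: 2·2+2·0+2·1 = 6 | 6·0+1·0+3·2 = 6
Y: 2·0+2·1+2·5 = 12 | 6·0+1·0+3·4 = 12
E: 2·7+2·4+2·5 = 32 | 6·1+1·5+3·7 = 32
gcd(2,2,2,6,1,3) = 1

Coefficients: [2, 2, 2, 6, 1, 3]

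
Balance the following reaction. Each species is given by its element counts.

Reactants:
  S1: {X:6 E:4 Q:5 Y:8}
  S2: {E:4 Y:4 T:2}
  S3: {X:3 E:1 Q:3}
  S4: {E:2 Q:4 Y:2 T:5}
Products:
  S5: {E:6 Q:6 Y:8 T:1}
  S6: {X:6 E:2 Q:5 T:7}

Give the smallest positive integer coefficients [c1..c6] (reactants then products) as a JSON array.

Coefficients: [1, 2, 4, 4, 3, 3]

X: 1·6+2·0+4·3+4·0 = 18 | 3·0+3·6 = 18
E: 1·4+2·4+4·1+4·2 = 24 | 3·6+3·2 = 24
Q: 1·5+2·0+4·3+4·4 = 33 | 3·6+3·5 = 33
Y: 1·8+2·4+4·0+4·2 = 24 | 3·8+3·0 = 24
T: 1·0+2·2+4·0+4·5 = 24 | 3·1+3·7 = 24
gcd(1,2,4,4,3,3) = 1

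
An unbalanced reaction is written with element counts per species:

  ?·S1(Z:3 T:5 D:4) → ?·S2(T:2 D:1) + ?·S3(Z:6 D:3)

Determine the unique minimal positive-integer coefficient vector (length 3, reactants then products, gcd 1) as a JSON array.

Coefficients: [2, 5, 1]

Z: 2·3 = 6 | 5·0+1·6 = 6
T: 2·5 = 10 | 5·2+1·0 = 10
D: 2·4 = 8 | 5·1+1·3 = 8
gcd(2,5,1) = 1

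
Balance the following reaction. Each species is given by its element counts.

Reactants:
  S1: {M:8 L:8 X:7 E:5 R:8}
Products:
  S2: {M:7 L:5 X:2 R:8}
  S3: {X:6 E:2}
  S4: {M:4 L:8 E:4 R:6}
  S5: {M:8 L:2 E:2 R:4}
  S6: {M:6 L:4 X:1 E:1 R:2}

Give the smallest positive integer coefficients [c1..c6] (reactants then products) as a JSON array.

Coefficients: [5, 2, 5, 3, 1, 1]

M: 5·8 = 40 | 2·7+5·0+3·4+1·8+1·6 = 40
L: 5·8 = 40 | 2·5+5·0+3·8+1·2+1·4 = 40
X: 5·7 = 35 | 2·2+5·6+3·0+1·0+1·1 = 35
E: 5·5 = 25 | 2·0+5·2+3·4+1·2+1·1 = 25
R: 5·8 = 40 | 2·8+5·0+3·6+1·4+1·2 = 40
gcd(5,2,5,3,1,1) = 1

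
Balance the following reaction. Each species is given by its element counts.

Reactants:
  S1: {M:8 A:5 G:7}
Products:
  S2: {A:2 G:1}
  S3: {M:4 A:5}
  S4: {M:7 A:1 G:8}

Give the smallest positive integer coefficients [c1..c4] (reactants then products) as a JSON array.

Coefficients: [5, 3, 3, 4]

M: 5·8 = 40 | 3·0+3·4+4·7 = 40
A: 5·5 = 25 | 3·2+3·5+4·1 = 25
G: 5·7 = 35 | 3·1+3·0+4·8 = 35
gcd(5,3,3,4) = 1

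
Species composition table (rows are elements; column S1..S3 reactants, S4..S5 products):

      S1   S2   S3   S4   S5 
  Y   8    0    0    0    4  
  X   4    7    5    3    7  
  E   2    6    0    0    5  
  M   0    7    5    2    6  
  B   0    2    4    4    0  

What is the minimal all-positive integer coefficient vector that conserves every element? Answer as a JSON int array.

Y: 3·8+4·0+4·0 = 24 | 6·0+6·4 = 24
X: 3·4+4·7+4·5 = 60 | 6·3+6·7 = 60
E: 3·2+4·6+4·0 = 30 | 6·0+6·5 = 30
M: 3·0+4·7+4·5 = 48 | 6·2+6·6 = 48
B: 3·0+4·2+4·4 = 24 | 6·4+6·0 = 24
gcd(3,4,4,6,6) = 1

Coefficients: [3, 4, 4, 6, 6]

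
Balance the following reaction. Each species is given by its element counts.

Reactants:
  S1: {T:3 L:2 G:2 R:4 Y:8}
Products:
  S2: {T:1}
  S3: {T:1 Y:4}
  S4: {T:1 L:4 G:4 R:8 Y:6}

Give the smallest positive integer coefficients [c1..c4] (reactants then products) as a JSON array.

T: 4·3 = 12 | 5·1+5·1+2·1 = 12
L: 4·2 = 8 | 5·0+5·0+2·4 = 8
G: 4·2 = 8 | 5·0+5·0+2·4 = 8
R: 4·4 = 16 | 5·0+5·0+2·8 = 16
Y: 4·8 = 32 | 5·0+5·4+2·6 = 32
gcd(4,5,5,2) = 1

Coefficients: [4, 5, 5, 2]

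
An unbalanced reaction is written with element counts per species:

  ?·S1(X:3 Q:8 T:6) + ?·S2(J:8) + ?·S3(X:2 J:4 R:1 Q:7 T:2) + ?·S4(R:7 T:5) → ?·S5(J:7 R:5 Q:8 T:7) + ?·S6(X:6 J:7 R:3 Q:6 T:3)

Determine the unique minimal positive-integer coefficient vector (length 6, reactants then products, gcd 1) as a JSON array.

Coefficients: [2, 4, 6, 4, 5, 3]

X: 2·3+4·0+6·2+4·0 = 18 | 5·0+3·6 = 18
J: 2·0+4·8+6·4+4·0 = 56 | 5·7+3·7 = 56
R: 2·0+4·0+6·1+4·7 = 34 | 5·5+3·3 = 34
Q: 2·8+4·0+6·7+4·0 = 58 | 5·8+3·6 = 58
T: 2·6+4·0+6·2+4·5 = 44 | 5·7+3·3 = 44
gcd(2,4,6,4,5,3) = 1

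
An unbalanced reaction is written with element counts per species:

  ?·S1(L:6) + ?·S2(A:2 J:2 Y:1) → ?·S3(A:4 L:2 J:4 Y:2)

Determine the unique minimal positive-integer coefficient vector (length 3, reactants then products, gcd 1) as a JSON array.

A: 1·0+6·2 = 12 | 3·4 = 12
L: 1·6+6·0 = 6 | 3·2 = 6
J: 1·0+6·2 = 12 | 3·4 = 12
Y: 1·0+6·1 = 6 | 3·2 = 6
gcd(1,6,3) = 1

Coefficients: [1, 6, 3]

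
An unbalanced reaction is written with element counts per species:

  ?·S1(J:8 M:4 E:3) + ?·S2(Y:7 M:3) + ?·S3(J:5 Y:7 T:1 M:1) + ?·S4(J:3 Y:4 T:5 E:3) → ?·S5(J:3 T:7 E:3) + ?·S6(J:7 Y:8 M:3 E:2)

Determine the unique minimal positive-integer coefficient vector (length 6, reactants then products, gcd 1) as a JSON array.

Coefficients: [3, 1, 3, 5, 4, 6]

J: 3·8+1·0+3·5+5·3 = 54 | 4·3+6·7 = 54
Y: 3·0+1·7+3·7+5·4 = 48 | 4·0+6·8 = 48
T: 3·0+1·0+3·1+5·5 = 28 | 4·7+6·0 = 28
M: 3·4+1·3+3·1+5·0 = 18 | 4·0+6·3 = 18
E: 3·3+1·0+3·0+5·3 = 24 | 4·3+6·2 = 24
gcd(3,1,3,5,4,6) = 1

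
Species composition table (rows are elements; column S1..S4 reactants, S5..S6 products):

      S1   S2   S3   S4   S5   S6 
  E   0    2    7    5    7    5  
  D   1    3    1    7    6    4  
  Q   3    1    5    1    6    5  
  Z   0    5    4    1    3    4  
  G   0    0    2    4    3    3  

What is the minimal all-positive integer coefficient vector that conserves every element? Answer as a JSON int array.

E: 5·0+1·2+3·7+3·5 = 38 | 4·7+2·5 = 38
D: 5·1+1·3+3·1+3·7 = 32 | 4·6+2·4 = 32
Q: 5·3+1·1+3·5+3·1 = 34 | 4·6+2·5 = 34
Z: 5·0+1·5+3·4+3·1 = 20 | 4·3+2·4 = 20
G: 5·0+1·0+3·2+3·4 = 18 | 4·3+2·3 = 18
gcd(5,1,3,3,4,2) = 1

Coefficients: [5, 1, 3, 3, 4, 2]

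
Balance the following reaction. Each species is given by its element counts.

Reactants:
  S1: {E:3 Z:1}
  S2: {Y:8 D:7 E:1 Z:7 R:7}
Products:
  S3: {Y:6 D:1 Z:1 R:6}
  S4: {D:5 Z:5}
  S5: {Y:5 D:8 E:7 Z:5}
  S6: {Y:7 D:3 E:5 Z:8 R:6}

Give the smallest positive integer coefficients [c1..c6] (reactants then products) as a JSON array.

Coefficients: [2, 6, 6, 5, 1, 1]

Y: 2·0+6·8 = 48 | 6·6+5·0+1·5+1·7 = 48
D: 2·0+6·7 = 42 | 6·1+5·5+1·8+1·3 = 42
E: 2·3+6·1 = 12 | 6·0+5·0+1·7+1·5 = 12
Z: 2·1+6·7 = 44 | 6·1+5·5+1·5+1·8 = 44
R: 2·0+6·7 = 42 | 6·6+5·0+1·0+1·6 = 42
gcd(2,6,6,5,1,1) = 1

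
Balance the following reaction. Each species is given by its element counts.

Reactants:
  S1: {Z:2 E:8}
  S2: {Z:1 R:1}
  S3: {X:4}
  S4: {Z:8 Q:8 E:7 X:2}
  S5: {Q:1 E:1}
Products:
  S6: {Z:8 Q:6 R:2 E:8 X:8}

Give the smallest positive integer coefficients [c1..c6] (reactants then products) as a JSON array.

Z: 1·2+6·1+5·0+2·8+2·0 = 24 | 3·8 = 24
Q: 1·0+6·0+5·0+2·8+2·1 = 18 | 3·6 = 18
R: 1·0+6·1+5·0+2·0+2·0 = 6 | 3·2 = 6
E: 1·8+6·0+5·0+2·7+2·1 = 24 | 3·8 = 24
X: 1·0+6·0+5·4+2·2+2·0 = 24 | 3·8 = 24
gcd(1,6,5,2,2,3) = 1

Coefficients: [1, 6, 5, 2, 2, 3]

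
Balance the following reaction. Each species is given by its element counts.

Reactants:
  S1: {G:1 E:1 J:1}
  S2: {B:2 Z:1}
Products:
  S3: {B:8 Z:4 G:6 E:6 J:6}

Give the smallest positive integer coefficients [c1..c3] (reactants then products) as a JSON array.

B: 6·0+4·2 = 8 | 1·8 = 8
Z: 6·0+4·1 = 4 | 1·4 = 4
G: 6·1+4·0 = 6 | 1·6 = 6
E: 6·1+4·0 = 6 | 1·6 = 6
J: 6·1+4·0 = 6 | 1·6 = 6
gcd(6,4,1) = 1

Coefficients: [6, 4, 1]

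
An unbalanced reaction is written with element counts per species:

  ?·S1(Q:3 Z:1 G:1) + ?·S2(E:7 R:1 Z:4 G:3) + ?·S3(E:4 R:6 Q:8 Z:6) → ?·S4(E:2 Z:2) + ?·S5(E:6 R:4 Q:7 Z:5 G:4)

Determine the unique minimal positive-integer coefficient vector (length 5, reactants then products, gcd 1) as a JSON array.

Coefficients: [2, 2, 1, 3, 2]

E: 2·0+2·7+1·4 = 18 | 3·2+2·6 = 18
R: 2·0+2·1+1·6 = 8 | 3·0+2·4 = 8
Q: 2·3+2·0+1·8 = 14 | 3·0+2·7 = 14
Z: 2·1+2·4+1·6 = 16 | 3·2+2·5 = 16
G: 2·1+2·3+1·0 = 8 | 3·0+2·4 = 8
gcd(2,2,1,3,2) = 1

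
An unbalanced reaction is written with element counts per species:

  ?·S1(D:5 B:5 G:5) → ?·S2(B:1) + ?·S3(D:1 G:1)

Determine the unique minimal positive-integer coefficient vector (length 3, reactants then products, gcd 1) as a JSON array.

D: 1·5 = 5 | 5·0+5·1 = 5
B: 1·5 = 5 | 5·1+5·0 = 5
G: 1·5 = 5 | 5·0+5·1 = 5
gcd(1,5,5) = 1

Coefficients: [1, 5, 5]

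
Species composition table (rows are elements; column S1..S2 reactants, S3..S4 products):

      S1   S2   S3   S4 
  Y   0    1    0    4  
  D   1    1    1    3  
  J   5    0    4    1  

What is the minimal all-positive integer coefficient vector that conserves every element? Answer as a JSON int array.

Coefficients: [5, 4, 6, 1]

Y: 5·0+4·1 = 4 | 6·0+1·4 = 4
D: 5·1+4·1 = 9 | 6·1+1·3 = 9
J: 5·5+4·0 = 25 | 6·4+1·1 = 25
gcd(5,4,6,1) = 1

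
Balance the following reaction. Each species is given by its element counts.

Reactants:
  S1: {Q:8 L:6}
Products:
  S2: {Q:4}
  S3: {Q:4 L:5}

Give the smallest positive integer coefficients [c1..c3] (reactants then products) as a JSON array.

Coefficients: [5, 4, 6]

Q: 5·8 = 40 | 4·4+6·4 = 40
L: 5·6 = 30 | 4·0+6·5 = 30
gcd(5,4,6) = 1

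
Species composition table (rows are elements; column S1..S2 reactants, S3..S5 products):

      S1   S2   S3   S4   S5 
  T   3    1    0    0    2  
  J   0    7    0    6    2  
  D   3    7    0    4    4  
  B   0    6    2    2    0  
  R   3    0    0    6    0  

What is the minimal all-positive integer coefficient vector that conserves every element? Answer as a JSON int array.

Coefficients: [2, 2, 5, 1, 4]

T: 2·3+2·1 = 8 | 5·0+1·0+4·2 = 8
J: 2·0+2·7 = 14 | 5·0+1·6+4·2 = 14
D: 2·3+2·7 = 20 | 5·0+1·4+4·4 = 20
B: 2·0+2·6 = 12 | 5·2+1·2+4·0 = 12
R: 2·3+2·0 = 6 | 5·0+1·6+4·0 = 6
gcd(2,2,5,1,4) = 1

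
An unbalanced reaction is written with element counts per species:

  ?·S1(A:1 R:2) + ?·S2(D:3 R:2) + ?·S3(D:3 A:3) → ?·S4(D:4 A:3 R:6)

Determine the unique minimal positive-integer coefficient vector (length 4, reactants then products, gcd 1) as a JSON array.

Coefficients: [6, 3, 1, 3]

D: 6·0+3·3+1·3 = 12 | 3·4 = 12
A: 6·1+3·0+1·3 = 9 | 3·3 = 9
R: 6·2+3·2+1·0 = 18 | 3·6 = 18
gcd(6,3,1,3) = 1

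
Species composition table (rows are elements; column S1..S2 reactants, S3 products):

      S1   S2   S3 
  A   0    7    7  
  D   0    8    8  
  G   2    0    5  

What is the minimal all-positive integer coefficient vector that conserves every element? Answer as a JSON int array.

A: 5·0+2·7 = 14 | 2·7 = 14
D: 5·0+2·8 = 16 | 2·8 = 16
G: 5·2+2·0 = 10 | 2·5 = 10
gcd(5,2,2) = 1

Coefficients: [5, 2, 2]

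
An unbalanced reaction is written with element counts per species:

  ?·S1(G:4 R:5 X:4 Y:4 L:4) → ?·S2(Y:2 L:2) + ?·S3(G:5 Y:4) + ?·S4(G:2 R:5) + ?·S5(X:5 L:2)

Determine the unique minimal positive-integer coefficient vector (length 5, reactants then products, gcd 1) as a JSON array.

Coefficients: [5, 6, 2, 5, 4]

G: 5·4 = 20 | 6·0+2·5+5·2+4·0 = 20
R: 5·5 = 25 | 6·0+2·0+5·5+4·0 = 25
X: 5·4 = 20 | 6·0+2·0+5·0+4·5 = 20
Y: 5·4 = 20 | 6·2+2·4+5·0+4·0 = 20
L: 5·4 = 20 | 6·2+2·0+5·0+4·2 = 20
gcd(5,6,2,5,4) = 1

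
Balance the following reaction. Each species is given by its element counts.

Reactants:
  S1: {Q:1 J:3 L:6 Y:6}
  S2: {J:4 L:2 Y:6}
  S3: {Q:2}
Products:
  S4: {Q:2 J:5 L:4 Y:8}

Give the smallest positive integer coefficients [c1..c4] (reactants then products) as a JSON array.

Q: 2·1+6·0+5·2 = 12 | 6·2 = 12
J: 2·3+6·4+5·0 = 30 | 6·5 = 30
L: 2·6+6·2+5·0 = 24 | 6·4 = 24
Y: 2·6+6·6+5·0 = 48 | 6·8 = 48
gcd(2,6,5,6) = 1

Coefficients: [2, 6, 5, 6]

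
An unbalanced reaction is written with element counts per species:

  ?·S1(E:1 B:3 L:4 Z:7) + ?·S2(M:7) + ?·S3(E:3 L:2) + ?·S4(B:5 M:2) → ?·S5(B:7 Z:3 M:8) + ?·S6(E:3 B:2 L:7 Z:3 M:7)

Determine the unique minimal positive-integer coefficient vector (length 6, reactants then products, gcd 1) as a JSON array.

E: 3·1+6·0+1·3+6·0 = 6 | 5·0+2·3 = 6
B: 3·3+6·0+1·0+6·5 = 39 | 5·7+2·2 = 39
L: 3·4+6·0+1·2+6·0 = 14 | 5·0+2·7 = 14
Z: 3·7+6·0+1·0+6·0 = 21 | 5·3+2·3 = 21
M: 3·0+6·7+1·0+6·2 = 54 | 5·8+2·7 = 54
gcd(3,6,1,6,5,2) = 1

Coefficients: [3, 6, 1, 6, 5, 2]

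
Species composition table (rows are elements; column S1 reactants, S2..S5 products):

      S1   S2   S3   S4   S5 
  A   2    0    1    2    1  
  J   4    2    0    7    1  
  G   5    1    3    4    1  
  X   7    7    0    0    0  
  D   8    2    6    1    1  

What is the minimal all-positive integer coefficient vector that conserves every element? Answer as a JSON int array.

A: 6·2 = 12 | 6·0+5·1+1·2+5·1 = 12
J: 6·4 = 24 | 6·2+5·0+1·7+5·1 = 24
G: 6·5 = 30 | 6·1+5·3+1·4+5·1 = 30
X: 6·7 = 42 | 6·7+5·0+1·0+5·0 = 42
D: 6·8 = 48 | 6·2+5·6+1·1+5·1 = 48
gcd(6,6,5,1,5) = 1

Coefficients: [6, 6, 5, 1, 5]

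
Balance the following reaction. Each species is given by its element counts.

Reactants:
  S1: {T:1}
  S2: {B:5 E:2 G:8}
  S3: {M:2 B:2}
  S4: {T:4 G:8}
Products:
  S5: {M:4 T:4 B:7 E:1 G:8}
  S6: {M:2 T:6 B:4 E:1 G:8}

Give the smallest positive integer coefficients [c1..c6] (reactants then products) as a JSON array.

M: 6·0+1·0+3·2+1·0 = 6 | 1·4+1·2 = 6
T: 6·1+1·0+3·0+1·4 = 10 | 1·4+1·6 = 10
B: 6·0+1·5+3·2+1·0 = 11 | 1·7+1·4 = 11
E: 6·0+1·2+3·0+1·0 = 2 | 1·1+1·1 = 2
G: 6·0+1·8+3·0+1·8 = 16 | 1·8+1·8 = 16
gcd(6,1,3,1,1,1) = 1

Coefficients: [6, 1, 3, 1, 1, 1]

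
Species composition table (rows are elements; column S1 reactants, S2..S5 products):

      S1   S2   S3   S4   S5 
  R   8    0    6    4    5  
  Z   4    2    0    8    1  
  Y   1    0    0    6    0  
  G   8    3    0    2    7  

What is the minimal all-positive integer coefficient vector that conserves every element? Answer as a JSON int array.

R: 6·8 = 48 | 6·0+4·6+1·4+4·5 = 48
Z: 6·4 = 24 | 6·2+4·0+1·8+4·1 = 24
Y: 6·1 = 6 | 6·0+4·0+1·6+4·0 = 6
G: 6·8 = 48 | 6·3+4·0+1·2+4·7 = 48
gcd(6,6,4,1,4) = 1

Coefficients: [6, 6, 4, 1, 4]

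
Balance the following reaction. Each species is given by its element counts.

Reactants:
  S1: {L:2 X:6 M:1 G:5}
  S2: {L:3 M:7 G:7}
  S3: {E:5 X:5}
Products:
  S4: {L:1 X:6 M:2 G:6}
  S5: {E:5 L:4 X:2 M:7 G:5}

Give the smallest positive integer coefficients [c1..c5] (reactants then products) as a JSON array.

Coefficients: [3, 5, 4, 5, 4]

E: 3·0+5·0+4·5 = 20 | 5·0+4·5 = 20
L: 3·2+5·3+4·0 = 21 | 5·1+4·4 = 21
X: 3·6+5·0+4·5 = 38 | 5·6+4·2 = 38
M: 3·1+5·7+4·0 = 38 | 5·2+4·7 = 38
G: 3·5+5·7+4·0 = 50 | 5·6+4·5 = 50
gcd(3,5,4,5,4) = 1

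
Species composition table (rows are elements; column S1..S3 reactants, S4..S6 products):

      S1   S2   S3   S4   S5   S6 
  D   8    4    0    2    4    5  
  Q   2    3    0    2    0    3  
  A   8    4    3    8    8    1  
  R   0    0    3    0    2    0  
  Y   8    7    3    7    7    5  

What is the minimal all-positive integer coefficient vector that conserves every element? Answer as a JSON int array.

D: 3·8+6·4+2·0 = 48 | 3·2+3·4+6·5 = 48
Q: 3·2+6·3+2·0 = 24 | 3·2+3·0+6·3 = 24
A: 3·8+6·4+2·3 = 54 | 3·8+3·8+6·1 = 54
R: 3·0+6·0+2·3 = 6 | 3·0+3·2+6·0 = 6
Y: 3·8+6·7+2·3 = 72 | 3·7+3·7+6·5 = 72
gcd(3,6,2,3,3,6) = 1

Coefficients: [3, 6, 2, 3, 3, 6]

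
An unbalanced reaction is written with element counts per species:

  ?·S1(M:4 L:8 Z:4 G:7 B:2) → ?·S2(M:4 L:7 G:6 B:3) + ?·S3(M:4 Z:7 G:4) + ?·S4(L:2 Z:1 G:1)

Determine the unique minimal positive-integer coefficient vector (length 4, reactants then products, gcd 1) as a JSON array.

M: 3·4 = 12 | 2·4+1·4+5·0 = 12
L: 3·8 = 24 | 2·7+1·0+5·2 = 24
Z: 3·4 = 12 | 2·0+1·7+5·1 = 12
G: 3·7 = 21 | 2·6+1·4+5·1 = 21
B: 3·2 = 6 | 2·3+1·0+5·0 = 6
gcd(3,2,1,5) = 1

Coefficients: [3, 2, 1, 5]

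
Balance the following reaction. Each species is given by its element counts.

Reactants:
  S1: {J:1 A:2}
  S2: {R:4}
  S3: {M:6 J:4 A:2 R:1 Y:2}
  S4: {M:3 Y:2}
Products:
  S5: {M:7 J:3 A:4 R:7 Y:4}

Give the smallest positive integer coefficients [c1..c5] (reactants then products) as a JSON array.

M: 5·0+5·0+1·6+5·3 = 21 | 3·7 = 21
J: 5·1+5·0+1·4+5·0 = 9 | 3·3 = 9
A: 5·2+5·0+1·2+5·0 = 12 | 3·4 = 12
R: 5·0+5·4+1·1+5·0 = 21 | 3·7 = 21
Y: 5·0+5·0+1·2+5·2 = 12 | 3·4 = 12
gcd(5,5,1,5,3) = 1

Coefficients: [5, 5, 1, 5, 3]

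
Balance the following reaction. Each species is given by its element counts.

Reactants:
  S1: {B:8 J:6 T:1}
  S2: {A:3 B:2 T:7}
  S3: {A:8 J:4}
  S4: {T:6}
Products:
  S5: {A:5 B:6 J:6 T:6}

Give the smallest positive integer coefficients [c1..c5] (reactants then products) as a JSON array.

A: 4·0+2·3+3·8+3·0 = 30 | 6·5 = 30
B: 4·8+2·2+3·0+3·0 = 36 | 6·6 = 36
J: 4·6+2·0+3·4+3·0 = 36 | 6·6 = 36
T: 4·1+2·7+3·0+3·6 = 36 | 6·6 = 36
gcd(4,2,3,3,6) = 1

Coefficients: [4, 2, 3, 3, 6]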